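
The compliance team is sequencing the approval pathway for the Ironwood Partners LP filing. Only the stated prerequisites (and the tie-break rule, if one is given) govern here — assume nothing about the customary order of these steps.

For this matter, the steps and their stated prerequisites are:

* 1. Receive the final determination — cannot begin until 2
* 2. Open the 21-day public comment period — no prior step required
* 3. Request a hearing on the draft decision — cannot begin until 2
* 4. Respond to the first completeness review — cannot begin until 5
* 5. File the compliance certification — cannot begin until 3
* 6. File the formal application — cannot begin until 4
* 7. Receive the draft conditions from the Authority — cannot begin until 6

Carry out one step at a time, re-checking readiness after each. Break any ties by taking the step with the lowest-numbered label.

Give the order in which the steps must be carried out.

2 → 1 → 3 → 5 → 4 → 6 → 7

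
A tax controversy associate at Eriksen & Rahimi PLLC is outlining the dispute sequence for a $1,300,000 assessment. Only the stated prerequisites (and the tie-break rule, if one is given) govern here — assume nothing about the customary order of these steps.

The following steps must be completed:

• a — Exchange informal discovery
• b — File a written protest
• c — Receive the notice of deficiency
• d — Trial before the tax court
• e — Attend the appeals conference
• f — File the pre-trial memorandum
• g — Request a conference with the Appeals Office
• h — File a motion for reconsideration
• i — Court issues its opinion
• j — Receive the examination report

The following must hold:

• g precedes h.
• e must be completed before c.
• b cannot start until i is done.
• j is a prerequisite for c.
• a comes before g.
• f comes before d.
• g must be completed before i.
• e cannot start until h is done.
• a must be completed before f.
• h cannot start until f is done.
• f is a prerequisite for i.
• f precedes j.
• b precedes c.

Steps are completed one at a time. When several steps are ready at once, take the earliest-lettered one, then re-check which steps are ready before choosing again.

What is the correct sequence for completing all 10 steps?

Only a has no prerequisites, so it is first.
f and g are both available; f has the earlier label → f.
Ready: d, g and j. d has the earlier label → d.
Now g and j have their prerequisites met. g has the earlier label, so g next.
h and i now also ready, so the ready set is {h, i, j}; h has the earlier label → h.
Ready: e, i and j. e has the earlier label → e.
Now i and j have their prerequisites met. i has the earlier label, so i next.
b now also ready, so the ready set is {b, j}; b has the earlier label → b.
j is the only step now ready → j.
c is the only step now ready → c.

a, f, d, g, h, e, i, b, j, c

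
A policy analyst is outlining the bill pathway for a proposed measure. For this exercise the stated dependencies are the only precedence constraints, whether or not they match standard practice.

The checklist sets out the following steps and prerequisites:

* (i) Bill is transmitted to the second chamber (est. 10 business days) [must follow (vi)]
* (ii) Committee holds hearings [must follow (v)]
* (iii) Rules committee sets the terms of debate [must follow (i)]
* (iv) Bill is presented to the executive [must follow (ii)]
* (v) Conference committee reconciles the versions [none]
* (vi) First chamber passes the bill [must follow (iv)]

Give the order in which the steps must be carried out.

(v) (ii) (iv) (vi) (i) (iii)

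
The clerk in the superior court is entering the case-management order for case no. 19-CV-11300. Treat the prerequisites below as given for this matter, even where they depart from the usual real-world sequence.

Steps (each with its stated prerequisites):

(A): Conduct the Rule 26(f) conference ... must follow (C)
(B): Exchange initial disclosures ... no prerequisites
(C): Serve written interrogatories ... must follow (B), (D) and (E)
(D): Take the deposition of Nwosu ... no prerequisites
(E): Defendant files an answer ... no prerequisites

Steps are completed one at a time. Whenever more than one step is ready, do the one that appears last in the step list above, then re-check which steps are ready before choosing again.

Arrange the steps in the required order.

(E) → (D) → (B) → (C) → (A)

Nothing is required for (E), (D) and (B). (E) is listed later → (E) first.
Ready: (D) and (B). (D) is listed later → (D).
That leaves (B) as the only ready step → (B).
(C) needed (E), (D) and (B), now all done → (C).
(A) needed (C), now all done → (A).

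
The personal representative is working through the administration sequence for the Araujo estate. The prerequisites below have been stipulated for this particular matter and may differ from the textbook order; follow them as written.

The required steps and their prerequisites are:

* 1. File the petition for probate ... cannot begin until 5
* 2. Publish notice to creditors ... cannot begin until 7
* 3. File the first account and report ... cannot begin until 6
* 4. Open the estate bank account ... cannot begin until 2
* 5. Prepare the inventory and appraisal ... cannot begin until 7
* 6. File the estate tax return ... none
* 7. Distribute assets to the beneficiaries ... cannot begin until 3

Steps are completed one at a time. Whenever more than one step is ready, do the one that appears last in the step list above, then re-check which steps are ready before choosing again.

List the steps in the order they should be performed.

Only 6 has no prerequisites, so it is first.
3 is the only step now ready → 3.
That leaves 7 as the only ready step → 7.
Now 5 and 2 have their prerequisites met. 5 is listed later, so 5 next.
1 now also ready, so the ready set is {2, 1}; 2 is listed later → 2.
Now 4 and 1 have their prerequisites met. 4 is listed later, so 4 next.
1 needed 5, now all done → 1.

6 3 7 5 2 4 1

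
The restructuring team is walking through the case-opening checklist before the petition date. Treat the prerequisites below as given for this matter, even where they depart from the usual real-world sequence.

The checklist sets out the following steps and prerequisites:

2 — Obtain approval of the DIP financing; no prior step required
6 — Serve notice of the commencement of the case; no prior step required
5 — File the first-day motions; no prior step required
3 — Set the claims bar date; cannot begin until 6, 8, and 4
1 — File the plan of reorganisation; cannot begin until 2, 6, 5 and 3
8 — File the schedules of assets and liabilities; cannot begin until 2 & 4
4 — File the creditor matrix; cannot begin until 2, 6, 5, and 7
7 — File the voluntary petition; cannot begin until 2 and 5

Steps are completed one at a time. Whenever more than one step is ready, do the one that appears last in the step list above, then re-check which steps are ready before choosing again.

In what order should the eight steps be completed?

5 → 6 → 2 → 7 → 4 → 8 → 3 → 1

Nothing is required for 5, 6 and 2. 5 is listed later → 5 first.
6 and 2 are both available; 6 is listed later → 6.
Next only 2 has its prerequisites met → 2.
7 needed 5 and 2, now all done → 7.
4 is the only step now ready → 4.
Next only 8 has its prerequisites met → 8.
3 needed 4, 8 and 6, now all done → 3.
Next only 1 has its prerequisites met → 1.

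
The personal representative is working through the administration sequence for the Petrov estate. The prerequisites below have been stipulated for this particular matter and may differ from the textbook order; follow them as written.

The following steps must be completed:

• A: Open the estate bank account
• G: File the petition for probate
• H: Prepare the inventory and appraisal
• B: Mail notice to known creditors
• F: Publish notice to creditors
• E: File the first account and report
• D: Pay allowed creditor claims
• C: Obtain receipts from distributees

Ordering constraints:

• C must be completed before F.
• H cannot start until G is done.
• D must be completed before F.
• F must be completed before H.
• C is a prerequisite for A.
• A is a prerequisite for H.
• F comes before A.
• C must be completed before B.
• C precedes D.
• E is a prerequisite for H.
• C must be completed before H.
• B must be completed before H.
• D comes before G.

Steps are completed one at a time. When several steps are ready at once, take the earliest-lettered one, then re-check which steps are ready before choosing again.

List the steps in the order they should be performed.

C, B, D, E, F, A, G, H

Nothing is required for C and E. C has the earlier label → C first.
Ready: B, D and E. B has the earlier label → B.
Ready: D and E. D has the earlier label → D.
Now E, F and G have their prerequisites met. E has the earlier label, so E next.
F and G are both available; F has the earlier label → F.
Ready: A and G. A has the earlier label → A.
G is the only step now ready → G.
H is the only step now ready → H.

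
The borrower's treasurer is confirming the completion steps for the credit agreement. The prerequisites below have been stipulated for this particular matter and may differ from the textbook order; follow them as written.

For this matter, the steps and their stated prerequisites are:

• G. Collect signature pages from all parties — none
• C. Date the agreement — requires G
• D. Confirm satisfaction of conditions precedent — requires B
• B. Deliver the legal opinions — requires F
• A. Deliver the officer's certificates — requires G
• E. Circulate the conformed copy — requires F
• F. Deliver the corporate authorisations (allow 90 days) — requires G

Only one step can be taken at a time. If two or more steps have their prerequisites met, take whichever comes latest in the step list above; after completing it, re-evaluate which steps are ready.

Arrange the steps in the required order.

G has no prerequisites → G first.
F, A and C are all available; F is listed later → F.
E and B now also ready, so the ready set is {E, A, B, C}; E is listed later → E.
Now A, B and C have their prerequisites met. A is listed later, so A next.
B and C are both available; B is listed later → B.
Now D and C have their prerequisites met. D is listed later, so D next.
Next only C has its prerequisites met → C.

G F E A B D C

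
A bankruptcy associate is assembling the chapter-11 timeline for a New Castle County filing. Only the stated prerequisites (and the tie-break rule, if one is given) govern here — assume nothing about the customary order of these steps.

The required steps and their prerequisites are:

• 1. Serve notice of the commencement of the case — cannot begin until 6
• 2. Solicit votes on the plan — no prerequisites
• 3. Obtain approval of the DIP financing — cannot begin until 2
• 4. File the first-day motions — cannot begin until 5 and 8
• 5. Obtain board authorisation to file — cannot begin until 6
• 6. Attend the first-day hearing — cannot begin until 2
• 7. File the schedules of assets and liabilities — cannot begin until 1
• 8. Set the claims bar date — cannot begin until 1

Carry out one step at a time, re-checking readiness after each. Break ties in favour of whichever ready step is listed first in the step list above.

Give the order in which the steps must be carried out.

2 3 6 1 5 7 8 4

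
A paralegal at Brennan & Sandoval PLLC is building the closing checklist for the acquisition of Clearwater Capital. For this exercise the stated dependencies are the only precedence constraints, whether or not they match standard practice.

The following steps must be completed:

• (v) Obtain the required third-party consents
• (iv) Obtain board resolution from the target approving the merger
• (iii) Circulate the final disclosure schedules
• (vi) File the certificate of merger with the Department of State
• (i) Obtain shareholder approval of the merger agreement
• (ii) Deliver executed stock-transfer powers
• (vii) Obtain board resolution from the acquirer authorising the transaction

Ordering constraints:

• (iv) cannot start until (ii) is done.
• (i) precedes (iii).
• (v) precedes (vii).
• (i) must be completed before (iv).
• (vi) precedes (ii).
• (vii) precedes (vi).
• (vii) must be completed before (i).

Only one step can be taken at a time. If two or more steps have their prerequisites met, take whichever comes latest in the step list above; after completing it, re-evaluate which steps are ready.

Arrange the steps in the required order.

(v) is the only step with nothing outstanding, so it goes first.
(vii) needed (v), now all done → (vii).
(i) and (vi) are both available; (i) is listed later → (i).
(vi) and (iii) are both available; (vi) is listed later → (vi).
(ii) now also ready, so the ready set is {(ii), (iii)}; (ii) is listed later → (ii).
Now (iii) and (iv) have their prerequisites met. (iii) is listed later, so (iii) next.
(iv) needed (ii) and (i), now all done → (iv).

(v), (vii), (i), (vi), (ii), (iii), (iv)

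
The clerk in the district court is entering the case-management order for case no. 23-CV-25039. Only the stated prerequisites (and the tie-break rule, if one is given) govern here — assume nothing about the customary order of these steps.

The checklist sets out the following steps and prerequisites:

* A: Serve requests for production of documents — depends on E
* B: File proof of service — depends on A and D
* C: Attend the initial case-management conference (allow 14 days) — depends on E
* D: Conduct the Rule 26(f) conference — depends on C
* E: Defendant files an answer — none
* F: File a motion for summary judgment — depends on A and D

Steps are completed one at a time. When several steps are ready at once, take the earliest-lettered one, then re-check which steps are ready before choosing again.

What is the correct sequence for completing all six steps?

E → A → C → D → B → F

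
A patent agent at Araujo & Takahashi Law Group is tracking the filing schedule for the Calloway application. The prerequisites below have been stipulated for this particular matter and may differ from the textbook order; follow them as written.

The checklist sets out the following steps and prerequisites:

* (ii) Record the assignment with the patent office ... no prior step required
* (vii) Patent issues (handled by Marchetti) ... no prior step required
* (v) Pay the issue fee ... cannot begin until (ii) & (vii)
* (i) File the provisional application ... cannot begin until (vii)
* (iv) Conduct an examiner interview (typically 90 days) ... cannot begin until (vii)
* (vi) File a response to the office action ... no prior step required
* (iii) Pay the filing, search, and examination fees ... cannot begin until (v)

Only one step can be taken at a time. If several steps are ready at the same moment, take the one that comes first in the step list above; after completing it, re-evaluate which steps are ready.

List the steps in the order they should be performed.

(ii), (vii) and (vi) have no prerequisites; (ii) is listed earlier, so (ii) is first.
Ready: (vii) and (vi). (vii) is listed earlier → (vii).
(v), (i) and (iv) now also ready, so the ready set is {(v), (i), (iv), (vi)}; (v) is listed earlier → (v).
(iii) now also ready, so the ready set is {(i), (iv), (vi), (iii)}; (i) is listed earlier → (i).
Ready: (iv), (vi) and (iii). (iv) is listed earlier → (iv).
Ready: (vi) and (iii). (vi) is listed earlier → (vi).
That leaves (iii) as the only ready step → (iii).

(ii), (vii), (v), (i), (iv), (vi), (iii)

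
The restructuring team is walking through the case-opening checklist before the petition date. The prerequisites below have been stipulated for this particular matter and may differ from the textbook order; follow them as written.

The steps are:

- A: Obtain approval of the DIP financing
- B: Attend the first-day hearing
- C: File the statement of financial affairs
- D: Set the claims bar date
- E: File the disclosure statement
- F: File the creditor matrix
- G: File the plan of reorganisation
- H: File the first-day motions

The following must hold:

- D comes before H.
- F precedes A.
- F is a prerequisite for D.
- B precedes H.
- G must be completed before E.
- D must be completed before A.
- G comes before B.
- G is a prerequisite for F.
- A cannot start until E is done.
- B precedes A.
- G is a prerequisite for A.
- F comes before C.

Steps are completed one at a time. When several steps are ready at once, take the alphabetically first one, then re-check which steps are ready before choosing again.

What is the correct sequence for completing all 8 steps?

Only G has no prerequisites, so it is first.
Now B, E and F have their prerequisites met. B has the earlier label, so B next.
Now E and F have their prerequisites met. E has the earlier label, so E next.
Next only F has its prerequisites met → F.
Ready: C and D. C has the earlier label → C.
D needed F, now all done → D.
Now A and H have their prerequisites met. A has the earlier label, so A next.
H is the only step now ready → H.

G → B → E → F → C → D → A → H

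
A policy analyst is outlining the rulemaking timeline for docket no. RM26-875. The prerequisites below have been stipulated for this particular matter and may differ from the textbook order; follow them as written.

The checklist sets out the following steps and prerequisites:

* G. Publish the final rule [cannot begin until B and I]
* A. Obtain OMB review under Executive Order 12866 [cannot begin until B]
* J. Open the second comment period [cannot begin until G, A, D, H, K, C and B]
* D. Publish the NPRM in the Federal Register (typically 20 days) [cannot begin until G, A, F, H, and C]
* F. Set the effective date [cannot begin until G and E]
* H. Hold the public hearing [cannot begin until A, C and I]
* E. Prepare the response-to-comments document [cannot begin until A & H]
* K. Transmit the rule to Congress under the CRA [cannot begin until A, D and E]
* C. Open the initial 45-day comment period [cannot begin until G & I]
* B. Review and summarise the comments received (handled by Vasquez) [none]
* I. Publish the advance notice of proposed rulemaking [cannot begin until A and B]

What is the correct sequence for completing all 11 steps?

B, A, I, G, C, H, E, F, D, K, J

Only B has no prerequisites, so it is first.
A needed B, now all done → A.
That leaves I as the only ready step → I.
G is the only step now ready → G.
C needed G and I, now all done → C.
That leaves H as the only ready step → H.
E is the only step now ready → E.
Next only F has its prerequisites met → F.
D needed G, A, F, H and C, now all done → D.
That leaves K as the only ready step → K.
That leaves J as the only ready step → J.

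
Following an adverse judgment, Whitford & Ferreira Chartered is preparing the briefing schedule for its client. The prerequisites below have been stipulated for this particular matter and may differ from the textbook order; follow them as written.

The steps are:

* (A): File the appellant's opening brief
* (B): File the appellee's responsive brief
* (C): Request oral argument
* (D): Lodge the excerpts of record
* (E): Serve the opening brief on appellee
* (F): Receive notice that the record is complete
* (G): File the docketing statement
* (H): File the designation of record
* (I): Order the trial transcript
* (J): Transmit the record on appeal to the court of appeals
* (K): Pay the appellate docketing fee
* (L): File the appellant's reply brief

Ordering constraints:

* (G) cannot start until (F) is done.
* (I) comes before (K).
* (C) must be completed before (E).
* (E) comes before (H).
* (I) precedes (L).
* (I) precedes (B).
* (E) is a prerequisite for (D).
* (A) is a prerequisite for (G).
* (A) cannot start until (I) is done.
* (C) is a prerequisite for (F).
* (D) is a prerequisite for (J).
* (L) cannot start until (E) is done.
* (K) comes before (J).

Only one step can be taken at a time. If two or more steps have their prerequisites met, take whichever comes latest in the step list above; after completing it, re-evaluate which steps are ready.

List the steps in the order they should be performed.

(I), (K), (C), (F), (E), (L), (H), (D), (J), (B), (A), (G)

Nothing is required for (I) and (C). (I) is listed later → (I) first.
(K), (B) and (A) now also ready, so the ready set is {(K), (C), (B), (A)}; (K) is listed later → (K).
Ready: (C), (B) and (A). (C) is listed later → (C).
Ready: (F), (E), (B) and (A). (F) is listed later → (F).
(E), (B) and (A) are all available; (E) is listed later → (E).
(L), (H) and (D) now also ready, so the ready set is {(L), (H), (D), (B), (A)}; (L) is listed later → (L).
Ready: (H), (D), (B) and (A). (H) is listed later → (H).
(D), (B) and (A) are all available; (D) is listed later → (D).
Ready: (J), (B) and (A). (J) is listed later → (J).
(B) and (A) are both available; (B) is listed later → (B).
Next only (A) has its prerequisites met → (A).
That leaves (G) as the only ready step → (G).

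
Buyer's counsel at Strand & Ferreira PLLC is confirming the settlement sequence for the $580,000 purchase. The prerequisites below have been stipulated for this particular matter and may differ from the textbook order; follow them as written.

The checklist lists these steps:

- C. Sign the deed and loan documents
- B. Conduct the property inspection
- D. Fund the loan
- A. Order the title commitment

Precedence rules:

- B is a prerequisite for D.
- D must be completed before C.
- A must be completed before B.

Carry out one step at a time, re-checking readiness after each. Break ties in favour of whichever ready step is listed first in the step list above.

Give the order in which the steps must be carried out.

A has no prerequisites → A first.
Next only B has its prerequisites met → B.
D needed B, now all done → D.
C needed D, now all done → C.

A → B → D → C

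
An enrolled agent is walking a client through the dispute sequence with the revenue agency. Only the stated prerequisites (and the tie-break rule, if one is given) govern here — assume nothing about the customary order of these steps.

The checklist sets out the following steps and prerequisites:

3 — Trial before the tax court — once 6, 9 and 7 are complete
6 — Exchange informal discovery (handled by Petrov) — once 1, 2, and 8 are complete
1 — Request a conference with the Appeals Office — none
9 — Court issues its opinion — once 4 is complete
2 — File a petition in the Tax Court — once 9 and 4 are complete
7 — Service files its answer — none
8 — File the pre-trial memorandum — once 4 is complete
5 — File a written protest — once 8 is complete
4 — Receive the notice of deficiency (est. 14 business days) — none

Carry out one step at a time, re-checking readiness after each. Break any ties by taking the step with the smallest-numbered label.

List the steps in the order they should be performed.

1, 4 and 7 have no prerequisites; 1 has the earlier label, so 1 is first.
Ready: 4 and 7. 4 has the earlier label → 4.
Ready: 7, 8 and 9. 7 has the earlier label → 7.
Ready: 8 and 9. 8 has the earlier label → 8.
Ready: 5 and 9. 5 has the earlier label → 5.
9 needed 4, now all done → 9.
2 is the only step now ready → 2.
6 is the only step now ready → 6.
3 needed 6, 7 and 9, now all done → 3.

1 4 7 8 5 9 2 6 3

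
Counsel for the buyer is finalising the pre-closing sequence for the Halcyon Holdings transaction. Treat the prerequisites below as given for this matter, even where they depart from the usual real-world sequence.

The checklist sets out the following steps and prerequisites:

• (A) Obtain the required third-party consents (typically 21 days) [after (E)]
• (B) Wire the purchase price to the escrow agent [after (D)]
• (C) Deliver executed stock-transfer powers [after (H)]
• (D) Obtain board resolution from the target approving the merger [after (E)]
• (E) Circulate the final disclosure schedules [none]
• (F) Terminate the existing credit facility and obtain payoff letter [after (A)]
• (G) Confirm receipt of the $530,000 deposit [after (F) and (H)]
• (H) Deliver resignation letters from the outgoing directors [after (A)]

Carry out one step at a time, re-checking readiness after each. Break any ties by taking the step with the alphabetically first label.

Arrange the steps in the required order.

(E) has no prerequisites → (E) first.
Now (A) and (D) have their prerequisites met. (A) has the earlier label, so (A) next.
(F) and (H) now also ready, so the ready set is {(D), (F), (H)}; (D) has the earlier label → (D).
Now (B), (F) and (H) have their prerequisites met. (B) has the earlier label, so (B) next.
Now (F) and (H) have their prerequisites met. (F) has the earlier label, so (F) next.
(H) needed (A), now all done → (H).
Now (C) and (G) have their prerequisites met. (C) has the earlier label, so (C) next.
(G) needed (F) and (H), now all done → (G).

(E) → (A) → (D) → (B) → (F) → (H) → (C) → (G)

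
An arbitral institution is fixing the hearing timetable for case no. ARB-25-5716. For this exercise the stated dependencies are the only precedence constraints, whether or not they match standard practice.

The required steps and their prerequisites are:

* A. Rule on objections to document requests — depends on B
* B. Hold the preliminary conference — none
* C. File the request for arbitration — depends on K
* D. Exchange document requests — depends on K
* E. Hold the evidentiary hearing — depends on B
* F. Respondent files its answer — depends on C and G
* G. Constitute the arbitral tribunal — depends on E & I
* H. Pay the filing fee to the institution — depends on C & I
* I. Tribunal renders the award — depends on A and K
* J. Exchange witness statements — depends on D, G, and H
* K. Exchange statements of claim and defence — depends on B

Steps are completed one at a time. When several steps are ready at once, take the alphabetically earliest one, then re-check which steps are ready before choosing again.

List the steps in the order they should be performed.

B is the only step with nothing outstanding, so it goes first.
A, E and K are all available; A has the earlier label → A.
E and K are both available; E has the earlier label → E.
K is the only step now ready → K.
Ready: C, D and I. C has the earlier label → C.
D and I are both available; D has the earlier label → D.
I is the only step now ready → I.
G and H are both available; G has the earlier label → G.
F now also ready, so the ready set is {F, H}; F has the earlier label → F.
H needed C and I, now all done → H.
That leaves J as the only ready step → J.

B A E K C D I G F H J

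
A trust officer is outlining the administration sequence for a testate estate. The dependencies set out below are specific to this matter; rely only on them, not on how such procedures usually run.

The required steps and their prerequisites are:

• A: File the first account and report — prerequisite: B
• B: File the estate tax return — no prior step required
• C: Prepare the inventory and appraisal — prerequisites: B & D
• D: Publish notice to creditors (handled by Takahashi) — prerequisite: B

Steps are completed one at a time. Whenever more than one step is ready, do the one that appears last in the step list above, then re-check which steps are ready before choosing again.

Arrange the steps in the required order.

B D C A

Only B has no prerequisites, so it is first.
Now D and A have their prerequisites met. D is listed later, so D next.
C now also ready, so the ready set is {C, A}; C is listed later → C.
Next only A has its prerequisites met → A.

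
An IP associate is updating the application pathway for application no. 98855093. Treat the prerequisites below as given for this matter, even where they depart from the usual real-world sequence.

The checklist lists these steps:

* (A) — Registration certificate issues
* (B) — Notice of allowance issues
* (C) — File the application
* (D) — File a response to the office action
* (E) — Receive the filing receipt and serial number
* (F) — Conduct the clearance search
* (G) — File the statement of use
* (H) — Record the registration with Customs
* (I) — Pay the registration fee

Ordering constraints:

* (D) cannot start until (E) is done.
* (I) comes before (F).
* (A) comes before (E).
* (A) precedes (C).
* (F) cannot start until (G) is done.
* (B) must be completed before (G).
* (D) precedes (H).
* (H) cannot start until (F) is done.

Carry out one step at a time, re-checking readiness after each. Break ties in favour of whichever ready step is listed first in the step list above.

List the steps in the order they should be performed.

(A), (B), (C), (E), (D), (G), (I), (F), (H)

(A), (B) and (I) have no prerequisites; (A) is listed earlier, so (A) is first.
Now (B), (C), (E) and (I) have their prerequisites met. (B) is listed earlier, so (B) next.
(G) now also ready, so the ready set is {(C), (E), (G), (I)}; (C) is listed earlier → (C).
(E), (G) and (I) are all available; (E) is listed earlier → (E).
(D) now also ready, so the ready set is {(D), (G), (I)}; (D) is listed earlier → (D).
(G) and (I) are both available; (G) is listed earlier → (G).
Next only (I) has its prerequisites met → (I).
Next only (F) has its prerequisites met → (F).
(H) needed (D) and (F), now all done → (H).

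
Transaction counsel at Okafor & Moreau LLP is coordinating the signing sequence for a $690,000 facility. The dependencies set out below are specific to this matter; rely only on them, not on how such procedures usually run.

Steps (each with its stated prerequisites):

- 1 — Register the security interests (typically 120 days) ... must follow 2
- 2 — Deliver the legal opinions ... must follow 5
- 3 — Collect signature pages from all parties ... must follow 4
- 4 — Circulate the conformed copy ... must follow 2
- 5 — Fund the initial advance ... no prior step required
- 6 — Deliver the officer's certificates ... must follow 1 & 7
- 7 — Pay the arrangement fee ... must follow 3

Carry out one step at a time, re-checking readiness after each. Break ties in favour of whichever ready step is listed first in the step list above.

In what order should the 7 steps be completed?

5 2 1 4 3 7 6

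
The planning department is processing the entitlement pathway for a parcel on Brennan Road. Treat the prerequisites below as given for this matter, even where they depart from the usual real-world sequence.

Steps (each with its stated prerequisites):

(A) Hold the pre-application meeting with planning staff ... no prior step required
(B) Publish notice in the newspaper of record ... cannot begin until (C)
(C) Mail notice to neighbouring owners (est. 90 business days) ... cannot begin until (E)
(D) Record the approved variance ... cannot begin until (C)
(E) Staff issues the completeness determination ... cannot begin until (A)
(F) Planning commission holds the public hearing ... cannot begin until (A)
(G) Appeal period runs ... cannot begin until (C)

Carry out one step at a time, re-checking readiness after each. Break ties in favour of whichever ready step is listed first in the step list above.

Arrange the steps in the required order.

(A) is the only step with nothing outstanding, so it goes first.
Ready: (E) and (F). (E) is listed earlier → (E).
(C) now also ready, so the ready set is {(C), (F)}; (C) is listed earlier → (C).
(B), (D) and (G) now also ready, so the ready set is {(B), (D), (F), (G)}; (B) is listed earlier → (B).
Ready: (D), (F) and (G). (D) is listed earlier → (D).
Now (F) and (G) have their prerequisites met. (F) is listed earlier, so (F) next.
That leaves (G) as the only ready step → (G).

(A) → (E) → (C) → (B) → (D) → (F) → (G)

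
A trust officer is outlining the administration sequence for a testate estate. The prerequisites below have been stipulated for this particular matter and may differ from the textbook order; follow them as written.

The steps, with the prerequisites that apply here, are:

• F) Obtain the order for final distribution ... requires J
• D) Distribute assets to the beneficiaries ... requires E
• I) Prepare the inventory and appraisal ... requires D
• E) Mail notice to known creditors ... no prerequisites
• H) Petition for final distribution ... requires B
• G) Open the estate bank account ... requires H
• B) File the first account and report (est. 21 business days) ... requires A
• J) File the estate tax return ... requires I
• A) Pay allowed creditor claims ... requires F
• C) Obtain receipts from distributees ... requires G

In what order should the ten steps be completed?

E, D, I, J, F, A, B, H, G, C

Only E has no prerequisites, so it is first.
D needed E, now all done → D.
I needed D, now all done → I.
J needed I, now all done → J.
That leaves F as the only ready step → F.
A needed F, now all done → A.
B needed A, now all done → B.
H is the only step now ready → H.
G needed H, now all done → G.
C needed G, now all done → C.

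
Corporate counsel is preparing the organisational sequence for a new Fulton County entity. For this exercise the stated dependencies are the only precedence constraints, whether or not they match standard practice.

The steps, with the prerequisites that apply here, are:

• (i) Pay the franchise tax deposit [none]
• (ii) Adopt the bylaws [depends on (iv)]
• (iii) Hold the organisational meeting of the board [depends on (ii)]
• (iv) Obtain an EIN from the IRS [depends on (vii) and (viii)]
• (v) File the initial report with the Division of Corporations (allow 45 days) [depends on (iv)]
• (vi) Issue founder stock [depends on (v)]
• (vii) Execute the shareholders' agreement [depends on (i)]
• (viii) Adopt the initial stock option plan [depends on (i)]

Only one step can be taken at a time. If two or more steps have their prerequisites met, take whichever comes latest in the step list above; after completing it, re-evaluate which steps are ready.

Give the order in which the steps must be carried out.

Only (i) has no prerequisites, so it is first.
Now (viii) and (vii) have their prerequisites met. (viii) is listed later, so (viii) next.
That leaves (vii) as the only ready step → (vii).
(iv) needed (viii) and (vii), now all done → (iv).
(v) and (ii) are both available; (v) is listed later → (v).
(vi) now also ready, so the ready set is {(vi), (ii)}; (vi) is listed later → (vi).
(ii) is the only step now ready → (ii).
(iii) needed (ii), now all done → (iii).

(i) (viii) (vii) (iv) (v) (vi) (ii) (iii)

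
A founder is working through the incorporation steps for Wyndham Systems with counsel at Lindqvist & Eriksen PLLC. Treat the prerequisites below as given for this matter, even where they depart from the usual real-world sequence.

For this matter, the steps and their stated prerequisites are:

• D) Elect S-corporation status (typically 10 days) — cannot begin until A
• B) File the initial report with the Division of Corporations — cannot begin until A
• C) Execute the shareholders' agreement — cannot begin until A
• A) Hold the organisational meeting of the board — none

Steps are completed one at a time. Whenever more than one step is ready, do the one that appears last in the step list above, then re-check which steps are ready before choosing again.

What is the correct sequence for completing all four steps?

A C B D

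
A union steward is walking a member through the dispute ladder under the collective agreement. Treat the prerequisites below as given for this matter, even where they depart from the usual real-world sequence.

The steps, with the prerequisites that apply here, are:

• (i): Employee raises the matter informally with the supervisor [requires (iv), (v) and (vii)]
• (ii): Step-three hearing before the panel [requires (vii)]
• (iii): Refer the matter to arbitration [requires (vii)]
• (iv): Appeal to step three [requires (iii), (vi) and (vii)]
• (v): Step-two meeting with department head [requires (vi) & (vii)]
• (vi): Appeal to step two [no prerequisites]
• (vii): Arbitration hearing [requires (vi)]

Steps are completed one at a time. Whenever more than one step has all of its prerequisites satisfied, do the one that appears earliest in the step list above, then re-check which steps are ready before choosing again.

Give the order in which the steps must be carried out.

(vi), (vii), (ii), (iii), (iv), (v), (i)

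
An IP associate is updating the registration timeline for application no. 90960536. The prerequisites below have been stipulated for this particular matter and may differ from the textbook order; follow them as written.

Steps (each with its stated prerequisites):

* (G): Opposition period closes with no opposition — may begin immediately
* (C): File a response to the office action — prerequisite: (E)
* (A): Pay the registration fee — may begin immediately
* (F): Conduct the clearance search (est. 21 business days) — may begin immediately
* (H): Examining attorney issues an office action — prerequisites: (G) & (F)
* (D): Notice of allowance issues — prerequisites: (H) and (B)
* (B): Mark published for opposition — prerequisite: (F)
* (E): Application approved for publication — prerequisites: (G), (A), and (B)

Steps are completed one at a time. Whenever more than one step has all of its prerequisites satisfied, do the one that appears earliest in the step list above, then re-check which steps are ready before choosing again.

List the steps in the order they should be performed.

(G), (A), (F), (H), (B), (D), (E), (C)

Nothing is required for (G), (A) and (F). (G) is listed earlier → (G) first.
Now (A) and (F) have their prerequisites met. (A) is listed earlier, so (A) next.
That leaves (F) as the only ready step → (F).
Now (H) and (B) have their prerequisites met. (H) is listed earlier, so (H) next.
That leaves (B) as the only ready step → (B).
Now (D) and (E) have their prerequisites met. (D) is listed earlier, so (D) next.
(E) is the only step now ready → (E).
(C) needed (E), now all done → (C).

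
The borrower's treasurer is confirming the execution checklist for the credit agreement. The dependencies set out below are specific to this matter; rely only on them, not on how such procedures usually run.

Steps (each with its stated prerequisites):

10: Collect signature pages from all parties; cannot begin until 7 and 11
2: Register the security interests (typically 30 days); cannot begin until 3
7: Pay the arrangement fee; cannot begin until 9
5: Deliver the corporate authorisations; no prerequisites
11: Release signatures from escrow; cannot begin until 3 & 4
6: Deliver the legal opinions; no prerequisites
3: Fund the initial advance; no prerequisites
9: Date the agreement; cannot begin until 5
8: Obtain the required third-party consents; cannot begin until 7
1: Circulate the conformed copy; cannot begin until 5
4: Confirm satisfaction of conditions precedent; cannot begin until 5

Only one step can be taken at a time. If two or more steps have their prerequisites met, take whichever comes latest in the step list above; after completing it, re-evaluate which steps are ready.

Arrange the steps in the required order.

3, 6 and 5 have no prerequisites; 3 is listed later, so 3 is first.
2 now also ready, so the ready set is {6, 5, 2}; 6 is listed later → 6.
Ready: 5 and 2. 5 is listed later → 5.
Now 4, 1, 9 and 2 have their prerequisites met. 4 is listed later, so 4 next.
11 now also ready, so the ready set is {1, 9, 11, 2}; 1 is listed later → 1.
9, 11 and 2 are all available; 9 is listed later → 9.
Ready: 11, 7 and 2. 11 is listed later → 11.
Now 7 and 2 have their prerequisites met. 7 is listed later, so 7 next.
8 and 10 now also ready, so the ready set is {8, 2, 10}; 8 is listed later → 8.
2 and 10 are both available; 2 is listed later → 2.
Next only 10 has its prerequisites met → 10.

3 6 5 4 1 9 11 7 8 2 10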